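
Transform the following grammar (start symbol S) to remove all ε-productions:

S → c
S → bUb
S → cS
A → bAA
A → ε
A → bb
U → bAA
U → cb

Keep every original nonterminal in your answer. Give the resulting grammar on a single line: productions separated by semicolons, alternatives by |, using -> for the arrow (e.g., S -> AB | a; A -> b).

S -> c | cS | bUb; A -> b | bA | bb | bAA; U -> b | bA | cb | bAA

Nullable set: {A}.
Drop A -> ε.
A -> bAA: A, A nullable, giving b | bA | bAA.
U -> bAA: A, A nullable, giving b | bA | bAA.
Unchanged (no nullable symbols): S -> bUb; S -> c; S -> cS; A -> bb; U -> cb.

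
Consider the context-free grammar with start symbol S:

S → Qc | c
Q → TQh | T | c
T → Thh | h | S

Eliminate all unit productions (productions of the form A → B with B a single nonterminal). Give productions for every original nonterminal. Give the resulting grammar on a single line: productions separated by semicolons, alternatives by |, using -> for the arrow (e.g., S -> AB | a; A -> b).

S -> c | Qc; Q -> c | h | Qc | TQh | Thh; T -> c | h | Qc | Thh

Unit productions: Q->T, T->S.
Unit pairs (A ⇒* B via units): (Q,S), (Q,T), (T,S).
S: inherits non-unit rules of {S} → Qc | c.
Q: inherits non-unit rules of {Q, S, T} → Qc | TQh | Thh | c | h.
T: inherits non-unit rules of {S, T} → Qc | Thh | c | h.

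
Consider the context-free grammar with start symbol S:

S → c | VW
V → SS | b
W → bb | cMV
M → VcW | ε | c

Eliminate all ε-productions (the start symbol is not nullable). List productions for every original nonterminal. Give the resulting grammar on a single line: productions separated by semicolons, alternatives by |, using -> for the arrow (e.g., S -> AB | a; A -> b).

S -> c | VW; M -> c | VcW; V -> b | SS; W -> bb | cV | cMV

Nullable set: {M}.
Drop M -> ε.
W -> cMV: M nullable, giving cMV | cV.
Unchanged (no nullable symbols): S -> VW; S -> c; M -> VcW; M -> c; V -> SS; V -> b; W -> bb.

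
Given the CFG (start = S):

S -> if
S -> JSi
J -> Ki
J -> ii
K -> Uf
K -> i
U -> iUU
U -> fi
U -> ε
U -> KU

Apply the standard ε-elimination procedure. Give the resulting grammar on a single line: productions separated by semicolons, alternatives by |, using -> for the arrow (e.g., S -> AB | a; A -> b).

Nullable set: {U}.
K -> Uf: U nullable, giving Uf | f.
Drop U -> ε.
U -> KU: U nullable, giving K | KU.
U -> iUU: U, U nullable, giving i | iU | iUU.
Unchanged (no nullable symbols): S -> JSi; S -> if; J -> Ki; J -> ii; K -> i; U -> fi.

S -> if | JSi; J -> Ki | ii; K -> f | i | Uf; U -> K | i | KU | fi | iU | iUU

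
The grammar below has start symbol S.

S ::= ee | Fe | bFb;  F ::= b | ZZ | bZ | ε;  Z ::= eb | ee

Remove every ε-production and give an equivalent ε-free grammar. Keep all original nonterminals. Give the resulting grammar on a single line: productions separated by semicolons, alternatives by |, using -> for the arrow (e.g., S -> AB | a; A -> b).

Nullable set: {F}.
S -> Fe: F nullable, giving Fe | e.
S -> bFb: F nullable, giving bFb | bb.
Drop F -> ε.
Unchanged (no nullable symbols): S -> ee; F -> ZZ; F -> b; F -> bZ; Z -> eb; Z -> ee.

S -> e | Fe | bb | ee | bFb; F -> b | ZZ | bZ; Z -> eb | ee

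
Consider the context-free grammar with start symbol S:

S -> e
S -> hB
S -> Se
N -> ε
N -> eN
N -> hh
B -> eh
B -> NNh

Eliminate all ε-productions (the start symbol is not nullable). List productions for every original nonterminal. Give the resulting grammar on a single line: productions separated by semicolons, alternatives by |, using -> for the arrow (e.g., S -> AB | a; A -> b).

Nullable set: {N}.
B -> NNh: N, N nullable, giving NNh | Nh | h.
Drop N -> ε.
N -> eN: N nullable, giving e | eN.
Unchanged (no nullable symbols): S -> Se; S -> e; S -> hB; B -> eh; N -> hh.

S -> e | Se | hB; B -> h | Nh | eh | NNh; N -> e | eN | hh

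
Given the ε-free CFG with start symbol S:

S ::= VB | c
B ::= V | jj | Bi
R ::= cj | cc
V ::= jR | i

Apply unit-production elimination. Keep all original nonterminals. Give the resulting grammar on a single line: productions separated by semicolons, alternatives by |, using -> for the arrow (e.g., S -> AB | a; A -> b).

Unit productions: B->V.
Unit pairs (A ⇒* B via units): (B,V).
S: inherits non-unit rules of {S} → VB | c.
B: inherits non-unit rules of {B, V} → Bi | i | jR | jj.
R: inherits non-unit rules of {R} → cc | cj.
V: inherits non-unit rules of {V} → i | jR.

S -> c | VB; B -> i | Bi | jR | jj; R -> cc | cj; V -> i | jR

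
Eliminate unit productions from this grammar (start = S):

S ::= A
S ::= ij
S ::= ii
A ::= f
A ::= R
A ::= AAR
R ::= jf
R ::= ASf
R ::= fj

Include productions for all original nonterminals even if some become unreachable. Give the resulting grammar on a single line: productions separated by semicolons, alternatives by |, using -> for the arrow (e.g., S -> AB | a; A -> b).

Unit productions: A->R, S->A.
Unit pairs (A ⇒* B via units): (A,R), (S,A), (S,R).
S: inherits non-unit rules of {A, R, S} → AAR | ASf | f | fj | ii | ij | jf.
A: inherits non-unit rules of {A, R} → AAR | ASf | f | fj | jf.
R: inherits non-unit rules of {R} → ASf | fj | jf.

S -> f | fj | ii | ij | jf | AAR | ASf; A -> f | fj | jf | AAR | ASf; R -> fj | jf | ASf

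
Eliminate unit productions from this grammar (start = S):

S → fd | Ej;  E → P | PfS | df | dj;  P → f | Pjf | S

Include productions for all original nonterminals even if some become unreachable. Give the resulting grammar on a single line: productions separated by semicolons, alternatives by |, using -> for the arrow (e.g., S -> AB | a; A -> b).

Unit productions: E->P, P->S.
Unit pairs (A ⇒* B via units): (E,P), (E,S), (P,S).
S: inherits non-unit rules of {S} → Ej | fd.
E: inherits non-unit rules of {E, P, S} → Ej | PfS | Pjf | df | dj | f | fd.
P: inherits non-unit rules of {P, S} → Ej | Pjf | f | fd.

S -> Ej | fd; E -> f | Ej | df | dj | fd | PfS | Pjf; P -> f | Ej | fd | Pjf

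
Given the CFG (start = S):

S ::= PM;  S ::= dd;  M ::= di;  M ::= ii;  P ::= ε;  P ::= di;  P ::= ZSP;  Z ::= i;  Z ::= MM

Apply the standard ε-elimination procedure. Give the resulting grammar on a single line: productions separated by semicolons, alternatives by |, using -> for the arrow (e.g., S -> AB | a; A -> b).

S -> M | PM | dd; M -> di | ii; P -> ZS | di | ZSP; Z -> i | MM

Nullable set: {P}.
S -> PM: P nullable, giving M | PM.
Drop P -> ε.
P -> ZSP: P nullable, giving ZS | ZSP.
Unchanged (no nullable symbols): S -> dd; M -> di; M -> ii; P -> di; Z -> MM; Z -> i.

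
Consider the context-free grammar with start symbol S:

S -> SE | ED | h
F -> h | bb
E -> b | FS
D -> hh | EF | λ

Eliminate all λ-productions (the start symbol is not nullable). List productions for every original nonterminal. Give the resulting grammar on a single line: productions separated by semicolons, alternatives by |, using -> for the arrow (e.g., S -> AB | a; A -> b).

Nullable set: {D}.
S -> ED: D nullable, giving E | ED.
Drop D -> λ.
Unchanged (no nullable symbols): S -> SE; S -> h; D -> EF; D -> hh; E -> FS; E -> b; F -> bb; F -> h.

S -> E | h | ED | SE; D -> EF | hh; E -> b | FS; F -> h | bb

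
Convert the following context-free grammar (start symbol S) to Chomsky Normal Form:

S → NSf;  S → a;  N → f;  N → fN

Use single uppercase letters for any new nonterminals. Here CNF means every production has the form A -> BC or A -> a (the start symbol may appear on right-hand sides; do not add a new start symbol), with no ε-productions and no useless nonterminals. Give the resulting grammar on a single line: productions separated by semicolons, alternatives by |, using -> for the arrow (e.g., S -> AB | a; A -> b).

S -> a | NB; A -> f; B -> SA; N -> f | AN

No ε-productions.
No unit productions to eliminate.
TERM: introduce A -> f and substitute in every rule of length ≥2.
BIN: S -> NSA becomes S -> NB, B -> SA.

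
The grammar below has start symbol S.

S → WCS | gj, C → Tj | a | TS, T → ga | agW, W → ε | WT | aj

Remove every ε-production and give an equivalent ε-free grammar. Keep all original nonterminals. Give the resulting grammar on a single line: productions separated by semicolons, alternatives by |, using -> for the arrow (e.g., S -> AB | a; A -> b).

Nullable set: {W}.
S -> WCS: W nullable, giving CS | WCS.
T -> agW: W nullable, giving ag | agW.
Drop W -> ε.
W -> WT: W nullable, giving T | WT.
Unchanged (no nullable symbols): S -> gj; C -> TS; C -> Tj; C -> a; T -> ga; W -> aj.

S -> CS | gj | WCS; C -> a | TS | Tj; T -> ag | ga | agW; W -> T | WT | aj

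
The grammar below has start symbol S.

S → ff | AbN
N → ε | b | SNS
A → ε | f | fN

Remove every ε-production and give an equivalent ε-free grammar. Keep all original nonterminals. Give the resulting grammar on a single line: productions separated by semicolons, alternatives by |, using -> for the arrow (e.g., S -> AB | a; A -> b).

S -> b | Ab | bN | ff | AbN; A -> f | fN; N -> b | SS | SNS

Nullable set: {A, N}.
S -> AbN: A, N nullable, giving Ab | AbN | b | bN.
Drop A -> ε.
A -> fN: N nullable, giving f | fN.
Drop N -> ε.
N -> SNS: N nullable, giving SNS | SS.
Unchanged (no nullable symbols): S -> ff; A -> f; N -> b.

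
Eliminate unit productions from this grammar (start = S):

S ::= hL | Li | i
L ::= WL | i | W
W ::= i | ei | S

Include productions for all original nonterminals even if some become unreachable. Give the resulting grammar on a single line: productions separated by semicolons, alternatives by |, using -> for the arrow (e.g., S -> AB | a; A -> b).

S -> i | Li | hL; L -> i | Li | WL | ei | hL; W -> i | Li | ei | hL

Unit productions: L->W, W->S.
Unit pairs (A ⇒* B via units): (L,S), (L,W), (W,S).
S: inherits non-unit rules of {S} → Li | hL | i.
L: inherits non-unit rules of {L, S, W} → Li | WL | ei | hL | i.
W: inherits non-unit rules of {S, W} → Li | ei | hL | i.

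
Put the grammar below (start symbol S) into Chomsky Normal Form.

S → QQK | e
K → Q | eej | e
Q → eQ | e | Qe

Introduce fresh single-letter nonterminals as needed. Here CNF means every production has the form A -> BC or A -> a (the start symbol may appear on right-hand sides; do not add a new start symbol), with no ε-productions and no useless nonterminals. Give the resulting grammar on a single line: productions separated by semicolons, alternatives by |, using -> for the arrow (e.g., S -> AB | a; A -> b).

No ε-productions.
After unit-elimination: S -> e | QQK; K -> e | Qe | eQ | eej; Q -> e | Qe | eQ.
TERM: introduce A -> e, B -> j and substitute in every rule of length ≥2.
BIN: K -> AAB becomes K -> AC, C -> AB; S -> QQK becomes S -> QD, D -> QK.

S -> e | QD; A -> e; B -> j; C -> AB; D -> QK; K -> e | AC | AQ | QA; Q -> e | AQ | QA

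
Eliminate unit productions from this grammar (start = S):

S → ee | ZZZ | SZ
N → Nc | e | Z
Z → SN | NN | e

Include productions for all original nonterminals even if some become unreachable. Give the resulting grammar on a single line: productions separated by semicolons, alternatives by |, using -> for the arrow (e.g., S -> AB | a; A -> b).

Unit productions: N->Z.
Unit pairs (A ⇒* B via units): (N,Z).
S: inherits non-unit rules of {S} → SZ | ZZZ | ee.
N: inherits non-unit rules of {N, Z} → NN | Nc | SN | e.
Z: inherits non-unit rules of {Z} → NN | SN | e.

S -> SZ | ee | ZZZ; N -> e | NN | Nc | SN; Z -> e | NN | SN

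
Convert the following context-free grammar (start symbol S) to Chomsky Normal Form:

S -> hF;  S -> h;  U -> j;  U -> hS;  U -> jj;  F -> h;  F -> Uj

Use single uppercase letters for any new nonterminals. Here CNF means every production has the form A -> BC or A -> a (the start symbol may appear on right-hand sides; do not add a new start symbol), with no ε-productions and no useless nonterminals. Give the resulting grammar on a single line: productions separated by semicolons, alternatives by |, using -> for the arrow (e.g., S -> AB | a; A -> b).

No ε-productions.
No unit productions to eliminate.
TERM: introduce B -> h, A -> j and substitute in every rule of length ≥2.

S -> h | BF; A -> j; B -> h; F -> h | UA; U -> j | AA | BS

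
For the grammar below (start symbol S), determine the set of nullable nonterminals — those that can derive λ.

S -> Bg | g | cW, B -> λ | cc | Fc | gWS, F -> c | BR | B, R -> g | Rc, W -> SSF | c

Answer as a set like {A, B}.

Directly nullable (have an ε-rule): {B}.
F is nullable via F -> B (every symbol on the right is already known nullable).
Not nullable: R, S, W — each has a terminal in every rule's right-hand side or depends on a non-nullable symbol.

{B, F}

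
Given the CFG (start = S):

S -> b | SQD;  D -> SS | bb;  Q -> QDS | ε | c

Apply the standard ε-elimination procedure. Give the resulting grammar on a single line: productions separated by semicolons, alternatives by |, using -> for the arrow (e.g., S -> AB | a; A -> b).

S -> b | SD | SQD; D -> SS | bb; Q -> c | DS | QDS

Nullable set: {Q}.
S -> SQD: Q nullable, giving SD | SQD.
Drop Q -> ε.
Q -> QDS: Q nullable, giving DS | QDS.
Unchanged (no nullable symbols): S -> b; D -> SS; D -> bb; Q -> c.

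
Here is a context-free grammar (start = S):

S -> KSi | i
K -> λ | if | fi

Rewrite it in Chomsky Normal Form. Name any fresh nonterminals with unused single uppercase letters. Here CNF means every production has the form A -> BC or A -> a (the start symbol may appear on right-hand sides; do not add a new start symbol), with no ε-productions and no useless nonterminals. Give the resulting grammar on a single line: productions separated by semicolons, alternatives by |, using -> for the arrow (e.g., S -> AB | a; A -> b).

Nullable: {K}; after ε-elimination: S -> i | Si | KSi; K -> fi | if.
No unit productions to eliminate.
TERM: introduce A -> f, B -> i and substitute in every rule of length ≥2.
BIN: S -> KSB becomes S -> KC, C -> SB.

S -> i | KC | SB; A -> f; B -> i; C -> SB; K -> AB | BA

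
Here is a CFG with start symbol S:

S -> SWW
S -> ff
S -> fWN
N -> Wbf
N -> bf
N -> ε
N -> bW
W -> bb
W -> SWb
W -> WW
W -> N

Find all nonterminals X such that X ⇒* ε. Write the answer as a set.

Directly nullable (have an ε-rule): {N}.
W is nullable via W -> N (every symbol on the right is already known nullable).
Not nullable: S — each has a terminal in every rule's right-hand side or depends on a non-nullable symbol.

{N, W}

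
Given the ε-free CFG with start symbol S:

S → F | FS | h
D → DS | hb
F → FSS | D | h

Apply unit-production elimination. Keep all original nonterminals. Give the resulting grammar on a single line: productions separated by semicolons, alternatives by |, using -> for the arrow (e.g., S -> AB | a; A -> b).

Unit productions: F->D, S->F.
Unit pairs (A ⇒* B via units): (F,D), (S,D), (S,F).
S: inherits non-unit rules of {D, F, S} → DS | FS | FSS | h | hb.
D: inherits non-unit rules of {D} → DS | hb.
F: inherits non-unit rules of {D, F} → DS | FSS | h | hb.

S -> h | DS | FS | hb | FSS; D -> DS | hb; F -> h | DS | hb | FSS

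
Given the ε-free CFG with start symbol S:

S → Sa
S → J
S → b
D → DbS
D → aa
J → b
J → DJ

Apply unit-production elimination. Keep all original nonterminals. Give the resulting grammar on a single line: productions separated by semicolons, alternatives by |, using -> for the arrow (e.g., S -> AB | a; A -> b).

S -> b | DJ | Sa; D -> aa | DbS; J -> b | DJ

Unit productions: S->J.
Unit pairs (A ⇒* B via units): (S,J).
S: inherits non-unit rules of {J, S} → DJ | Sa | b.
D: inherits non-unit rules of {D} → DbS | aa.
J: inherits non-unit rules of {J} → DJ | b.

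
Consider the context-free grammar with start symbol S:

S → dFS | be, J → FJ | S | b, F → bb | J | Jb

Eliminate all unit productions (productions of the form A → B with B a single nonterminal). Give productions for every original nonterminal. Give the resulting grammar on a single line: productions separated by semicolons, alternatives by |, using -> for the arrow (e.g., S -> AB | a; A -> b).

Unit productions: F->J, J->S.
Unit pairs (A ⇒* B via units): (F,J), (F,S), (J,S).
S: inherits non-unit rules of {S} → be | dFS.
F: inherits non-unit rules of {F, J, S} → FJ | Jb | b | bb | be | dFS.
J: inherits non-unit rules of {J, S} → FJ | b | be | dFS.

S -> be | dFS; F -> b | FJ | Jb | bb | be | dFS; J -> b | FJ | be | dFS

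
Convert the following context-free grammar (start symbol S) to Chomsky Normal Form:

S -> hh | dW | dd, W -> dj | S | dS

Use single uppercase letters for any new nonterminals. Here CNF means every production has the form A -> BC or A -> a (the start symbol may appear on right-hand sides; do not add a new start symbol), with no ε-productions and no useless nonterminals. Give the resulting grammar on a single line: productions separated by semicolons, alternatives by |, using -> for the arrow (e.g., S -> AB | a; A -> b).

No ε-productions.
After unit-elimination: S -> dW | dd | hh; W -> dS | dW | dd | dj | hh.
TERM: introduce A -> d, B -> h, C -> j and substitute in every rule of length ≥2.

S -> AA | AW | BB; A -> d; B -> h; C -> j; W -> AA | AC | AS | AW | BB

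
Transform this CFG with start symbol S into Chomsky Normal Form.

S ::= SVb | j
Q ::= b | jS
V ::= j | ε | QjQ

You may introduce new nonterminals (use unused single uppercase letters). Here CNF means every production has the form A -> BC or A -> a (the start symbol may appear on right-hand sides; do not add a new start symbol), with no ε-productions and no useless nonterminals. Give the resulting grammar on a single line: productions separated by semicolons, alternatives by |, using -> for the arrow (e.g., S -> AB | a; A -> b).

Nullable: {V}; after ε-elimination: S -> j | Sb | SVb; Q -> b | jS; V -> j | QjQ.
No unit productions to eliminate.
TERM: introduce B -> b, A -> j and substitute in every rule of length ≥2.
BIN: S -> SVB becomes S -> SC, C -> VB; V -> QAQ becomes V -> QD, D -> AQ.

S -> j | SB | SC; A -> j; B -> b; C -> VB; D -> AQ; Q -> b | AS; V -> j | QD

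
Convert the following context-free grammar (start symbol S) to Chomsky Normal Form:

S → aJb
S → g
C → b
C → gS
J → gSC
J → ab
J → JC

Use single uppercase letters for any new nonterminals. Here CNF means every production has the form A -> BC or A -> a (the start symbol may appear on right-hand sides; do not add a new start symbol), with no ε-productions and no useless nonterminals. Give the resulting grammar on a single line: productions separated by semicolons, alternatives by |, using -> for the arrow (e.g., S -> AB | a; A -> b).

No ε-productions.
No unit productions to eliminate.
TERM: introduce B -> a, D -> b, A -> g and substitute in every rule of length ≥2.
BIN: J -> ASC becomes J -> AE, E -> SC; S -> BJD becomes S -> BF, F -> JD.

S -> g | BF; A -> g; B -> a; C -> b | AS; D -> b; E -> SC; F -> JD; J -> AE | BD | JC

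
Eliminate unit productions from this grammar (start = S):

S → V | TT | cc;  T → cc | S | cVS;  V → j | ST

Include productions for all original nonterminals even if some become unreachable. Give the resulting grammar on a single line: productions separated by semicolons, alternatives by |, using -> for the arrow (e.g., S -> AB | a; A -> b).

Unit productions: S->V, T->S.
Unit pairs (A ⇒* B via units): (S,V), (T,S), (T,V).
S: inherits non-unit rules of {S, V} → ST | TT | cc | j.
T: inherits non-unit rules of {S, T, V} → ST | TT | cVS | cc | j.
V: inherits non-unit rules of {V} → ST | j.

S -> j | ST | TT | cc; T -> j | ST | TT | cc | cVS; V -> j | ST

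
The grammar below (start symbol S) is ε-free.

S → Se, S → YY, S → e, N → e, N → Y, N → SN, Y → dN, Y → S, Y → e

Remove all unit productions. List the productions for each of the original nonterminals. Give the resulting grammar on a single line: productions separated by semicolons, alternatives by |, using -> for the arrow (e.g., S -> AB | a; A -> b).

Unit productions: N->Y, Y->S.
Unit pairs (A ⇒* B via units): (N,S), (N,Y), (Y,S).
S: inherits non-unit rules of {S} → Se | YY | e.
N: inherits non-unit rules of {N, S, Y} → SN | Se | YY | dN | e.
Y: inherits non-unit rules of {S, Y} → Se | YY | dN | e.

S -> e | Se | YY; N -> e | SN | Se | YY | dN; Y -> e | Se | YY | dN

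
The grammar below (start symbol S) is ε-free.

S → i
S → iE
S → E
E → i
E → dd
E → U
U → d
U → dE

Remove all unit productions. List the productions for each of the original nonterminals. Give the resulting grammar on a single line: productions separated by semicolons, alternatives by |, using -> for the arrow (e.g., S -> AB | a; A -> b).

S -> d | i | dE | dd | iE; E -> d | i | dE | dd; U -> d | dE

Unit productions: E->U, S->E.
Unit pairs (A ⇒* B via units): (E,U), (S,E), (S,U).
S: inherits non-unit rules of {E, S, U} → d | dE | dd | i | iE.
E: inherits non-unit rules of {E, U} → d | dE | dd | i.
U: inherits non-unit rules of {U} → d | dE.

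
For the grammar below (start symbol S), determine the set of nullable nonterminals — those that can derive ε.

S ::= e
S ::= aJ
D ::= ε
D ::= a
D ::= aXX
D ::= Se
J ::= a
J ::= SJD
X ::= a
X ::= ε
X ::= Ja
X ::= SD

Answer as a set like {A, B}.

Directly nullable (have an ε-rule): {D, X}.
Not nullable: J, S — each has a terminal in every rule's right-hand side or depends on a non-nullable symbol.

{D, X}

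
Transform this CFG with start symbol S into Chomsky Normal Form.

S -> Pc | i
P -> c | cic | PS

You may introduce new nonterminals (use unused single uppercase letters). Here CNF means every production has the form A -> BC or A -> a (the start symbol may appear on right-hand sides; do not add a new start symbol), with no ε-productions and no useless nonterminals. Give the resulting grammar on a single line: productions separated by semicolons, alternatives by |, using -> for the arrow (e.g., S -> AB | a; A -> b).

S -> i | PA; A -> c; B -> i; C -> BA; P -> c | AC | PS

No ε-productions.
No unit productions to eliminate.
TERM: introduce A -> c, B -> i and substitute in every rule of length ≥2.
BIN: P -> ABA becomes P -> AC, C -> BA.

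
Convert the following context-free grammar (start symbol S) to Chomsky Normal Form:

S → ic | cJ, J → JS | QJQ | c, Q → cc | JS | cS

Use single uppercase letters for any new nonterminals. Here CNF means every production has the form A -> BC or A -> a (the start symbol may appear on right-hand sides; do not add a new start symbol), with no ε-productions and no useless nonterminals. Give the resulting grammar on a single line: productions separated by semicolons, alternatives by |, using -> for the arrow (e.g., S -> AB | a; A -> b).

No ε-productions.
No unit productions to eliminate.
TERM: introduce A -> c, B -> i and substitute in every rule of length ≥2.
BIN: J -> QJQ becomes J -> QC, C -> JQ.

S -> AJ | BA; A -> c; B -> i; C -> JQ; J -> c | JS | QC; Q -> AA | AS | JS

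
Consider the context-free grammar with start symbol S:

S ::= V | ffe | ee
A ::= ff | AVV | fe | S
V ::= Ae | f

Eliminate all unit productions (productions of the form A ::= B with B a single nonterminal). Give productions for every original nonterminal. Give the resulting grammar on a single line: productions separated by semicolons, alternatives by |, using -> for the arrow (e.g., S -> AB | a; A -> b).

S -> f | Ae | ee | ffe; A -> f | Ae | ee | fe | ff | AVV | ffe; V -> f | Ae

Unit productions: A->S, S->V.
Unit pairs (A ⇒* B via units): (A,S), (A,V), (S,V).
S: inherits non-unit rules of {S, V} → Ae | ee | f | ffe.
A: inherits non-unit rules of {A, S, V} → AVV | Ae | ee | f | fe | ff | ffe.
V: inherits non-unit rules of {V} → Ae | f.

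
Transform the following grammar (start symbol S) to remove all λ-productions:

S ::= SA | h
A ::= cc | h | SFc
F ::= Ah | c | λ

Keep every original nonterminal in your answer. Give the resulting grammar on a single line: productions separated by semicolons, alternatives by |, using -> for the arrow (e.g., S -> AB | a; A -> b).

Nullable set: {F}.
A -> SFc: F nullable, giving SFc | Sc.
Drop F -> λ.
Unchanged (no nullable symbols): S -> SA; S -> h; A -> cc; A -> h; F -> Ah; F -> c.

S -> h | SA; A -> h | Sc | cc | SFc; F -> c | Ah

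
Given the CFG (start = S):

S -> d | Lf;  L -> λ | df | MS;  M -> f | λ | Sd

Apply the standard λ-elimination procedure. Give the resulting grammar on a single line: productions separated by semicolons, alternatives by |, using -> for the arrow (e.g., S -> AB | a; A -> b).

S -> d | f | Lf; L -> S | MS | df; M -> f | Sd

Nullable set: {L, M}.
S -> Lf: L nullable, giving Lf | f.
Drop L -> λ.
L -> MS: M nullable, giving MS | S.
Drop M -> λ.
Unchanged (no nullable symbols): S -> d; L -> df; M -> Sd; M -> f.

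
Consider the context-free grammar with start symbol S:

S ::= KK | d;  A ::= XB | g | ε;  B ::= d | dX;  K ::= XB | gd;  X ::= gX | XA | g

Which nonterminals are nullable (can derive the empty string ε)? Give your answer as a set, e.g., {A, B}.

Directly nullable (have an ε-rule): {A}.
Not nullable: B, K, S, X — each has a terminal in every rule's right-hand side or depends on a non-nullable symbol.

{A}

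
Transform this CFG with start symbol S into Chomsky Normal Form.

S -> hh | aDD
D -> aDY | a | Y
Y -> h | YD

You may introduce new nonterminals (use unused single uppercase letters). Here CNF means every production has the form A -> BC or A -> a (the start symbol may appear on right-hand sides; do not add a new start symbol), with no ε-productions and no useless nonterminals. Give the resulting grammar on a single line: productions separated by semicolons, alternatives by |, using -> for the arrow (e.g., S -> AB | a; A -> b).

S -> AE | BB; A -> a; B -> h; C -> DY; D -> a | h | AC | YD; E -> DD; Y -> h | YD

No ε-productions.
After unit-elimination: S -> hh | aDD; D -> a | h | YD | aDY; Y -> h | YD.
TERM: introduce A -> a, B -> h and substitute in every rule of length ≥2.
BIN: D -> ADY becomes D -> AC, C -> DY; S -> ADD becomes S -> AE, E -> DD.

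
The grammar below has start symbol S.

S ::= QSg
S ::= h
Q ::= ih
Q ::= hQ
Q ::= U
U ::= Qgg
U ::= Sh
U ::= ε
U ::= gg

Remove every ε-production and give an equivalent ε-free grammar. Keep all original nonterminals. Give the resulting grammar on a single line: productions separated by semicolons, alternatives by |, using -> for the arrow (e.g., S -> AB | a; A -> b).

S -> h | Sg | QSg; Q -> U | h | hQ | ih; U -> Sh | gg | Qgg

Nullable set: {Q, U}.
S -> QSg: Q nullable, giving QSg | Sg.
Q -> U: U nullable, giving U.
Q -> hQ: Q nullable, giving h | hQ.
Drop U -> ε.
U -> Qgg: Q nullable, giving Qgg | gg.
Unchanged (no nullable symbols): S -> h; Q -> ih; U -> Sh; U -> gg.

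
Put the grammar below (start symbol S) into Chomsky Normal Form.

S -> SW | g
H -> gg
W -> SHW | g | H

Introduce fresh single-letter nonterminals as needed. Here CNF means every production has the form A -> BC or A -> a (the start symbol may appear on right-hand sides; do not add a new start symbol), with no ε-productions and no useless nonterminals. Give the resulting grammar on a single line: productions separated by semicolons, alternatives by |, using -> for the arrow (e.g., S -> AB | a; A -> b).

No ε-productions.
After unit-elimination: S -> g | SW; H -> gg; W -> g | gg | SHW.
TERM: introduce A -> g and substitute in every rule of length ≥2.
BIN: W -> SHW becomes W -> SB, B -> HW.

S -> g | SW; A -> g; B -> HW; H -> AA; W -> g | AA | SB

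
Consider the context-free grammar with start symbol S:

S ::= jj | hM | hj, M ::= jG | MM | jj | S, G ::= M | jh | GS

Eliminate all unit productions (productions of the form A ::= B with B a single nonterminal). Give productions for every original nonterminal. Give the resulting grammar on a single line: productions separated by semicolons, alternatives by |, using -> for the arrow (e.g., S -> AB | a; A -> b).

S -> hM | hj | jj; G -> GS | MM | hM | hj | jG | jh | jj; M -> MM | hM | hj | jG | jj

Unit productions: G->M, M->S.
Unit pairs (A ⇒* B via units): (G,M), (G,S), (M,S).
S: inherits non-unit rules of {S} → hM | hj | jj.
G: inherits non-unit rules of {G, M, S} → GS | MM | hM | hj | jG | jh | jj.
M: inherits non-unit rules of {M, S} → MM | hM | hj | jG | jj.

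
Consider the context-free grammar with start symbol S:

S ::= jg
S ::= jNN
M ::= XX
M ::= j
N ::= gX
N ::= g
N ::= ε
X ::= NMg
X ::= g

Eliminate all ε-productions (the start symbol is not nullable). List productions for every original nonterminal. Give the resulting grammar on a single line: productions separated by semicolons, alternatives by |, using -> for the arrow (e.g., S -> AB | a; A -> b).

S -> j | jN | jg | jNN; M -> j | XX; N -> g | gX; X -> g | Mg | NMg

Nullable set: {N}.
S -> jNN: N, N nullable, giving j | jN | jNN.
Drop N -> ε.
X -> NMg: N nullable, giving Mg | NMg.
Unchanged (no nullable symbols): S -> jg; M -> XX; M -> j; N -> g; N -> gX; X -> g.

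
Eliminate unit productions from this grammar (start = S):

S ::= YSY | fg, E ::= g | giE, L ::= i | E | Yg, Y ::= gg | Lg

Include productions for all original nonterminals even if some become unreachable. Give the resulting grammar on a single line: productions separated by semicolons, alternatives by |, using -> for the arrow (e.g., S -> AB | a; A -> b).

S -> fg | YSY; E -> g | giE; L -> g | i | Yg | giE; Y -> Lg | gg

Unit productions: L->E.
Unit pairs (A ⇒* B via units): (L,E).
S: inherits non-unit rules of {S} → YSY | fg.
E: inherits non-unit rules of {E} → g | giE.
L: inherits non-unit rules of {E, L} → Yg | g | giE | i.
Y: inherits non-unit rules of {Y} → Lg | gg.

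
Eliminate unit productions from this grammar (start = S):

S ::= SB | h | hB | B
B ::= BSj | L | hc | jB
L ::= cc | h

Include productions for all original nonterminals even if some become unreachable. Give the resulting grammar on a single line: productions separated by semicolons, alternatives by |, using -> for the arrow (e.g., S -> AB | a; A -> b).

Unit productions: B->L, S->B.
Unit pairs (A ⇒* B via units): (B,L), (S,B), (S,L).
S: inherits non-unit rules of {B, L, S} → BSj | SB | cc | h | hB | hc | jB.
B: inherits non-unit rules of {B, L} → BSj | cc | h | hc | jB.
L: inherits non-unit rules of {L} → cc | h.

S -> h | SB | cc | hB | hc | jB | BSj; B -> h | cc | hc | jB | BSj; L -> h | cc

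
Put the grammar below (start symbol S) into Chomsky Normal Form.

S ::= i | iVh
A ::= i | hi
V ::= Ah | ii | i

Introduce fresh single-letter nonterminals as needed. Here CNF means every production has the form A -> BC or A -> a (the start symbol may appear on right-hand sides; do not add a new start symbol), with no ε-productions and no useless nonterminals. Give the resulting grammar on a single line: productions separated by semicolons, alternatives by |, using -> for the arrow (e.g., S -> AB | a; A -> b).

No ε-productions.
No unit productions to eliminate.
TERM: introduce B -> h, C -> i and substitute in every rule of length ≥2.
BIN: S -> CVB becomes S -> CD, D -> VB.

S -> i | CD; A -> i | BC; B -> h; C -> i; D -> VB; V -> i | AB | CC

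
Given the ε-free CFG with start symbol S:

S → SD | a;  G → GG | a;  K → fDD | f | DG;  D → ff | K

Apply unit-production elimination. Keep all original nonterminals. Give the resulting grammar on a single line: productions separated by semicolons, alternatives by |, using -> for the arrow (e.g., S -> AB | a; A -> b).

S -> a | SD; D -> f | DG | ff | fDD; G -> a | GG; K -> f | DG | fDD

Unit productions: D->K.
Unit pairs (A ⇒* B via units): (D,K).
S: inherits non-unit rules of {S} → SD | a.
D: inherits non-unit rules of {D, K} → DG | f | fDD | ff.
G: inherits non-unit rules of {G} → GG | a.
K: inherits non-unit rules of {K} → DG | f | fDD.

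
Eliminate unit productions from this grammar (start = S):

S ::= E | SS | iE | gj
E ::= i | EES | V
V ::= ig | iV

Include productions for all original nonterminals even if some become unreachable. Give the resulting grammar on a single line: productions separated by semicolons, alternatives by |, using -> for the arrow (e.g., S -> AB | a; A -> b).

Unit productions: E->V, S->E.
Unit pairs (A ⇒* B via units): (E,V), (S,E), (S,V).
S: inherits non-unit rules of {E, S, V} → EES | SS | gj | i | iE | iV | ig.
E: inherits non-unit rules of {E, V} → EES | i | iV | ig.
V: inherits non-unit rules of {V} → iV | ig.

S -> i | SS | gj | iE | iV | ig | EES; E -> i | iV | ig | EES; V -> iV | ig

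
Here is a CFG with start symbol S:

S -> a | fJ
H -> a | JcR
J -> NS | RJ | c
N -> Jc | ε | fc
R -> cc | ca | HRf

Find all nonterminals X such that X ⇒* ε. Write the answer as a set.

{N}

Directly nullable (have an ε-rule): {N}.
Not nullable: H, J, R, S — each has a terminal in every rule's right-hand side or depends on a non-nullable symbol.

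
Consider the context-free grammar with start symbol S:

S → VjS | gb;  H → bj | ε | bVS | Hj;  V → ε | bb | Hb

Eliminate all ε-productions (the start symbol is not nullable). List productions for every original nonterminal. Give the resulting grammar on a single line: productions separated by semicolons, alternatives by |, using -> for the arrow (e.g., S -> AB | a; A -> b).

Nullable set: {H, V}.
S -> VjS: V nullable, giving VjS | jS.
Drop H -> ε.
H -> Hj: H nullable, giving Hj | j.
H -> bVS: V nullable, giving bS | bVS.
Drop V -> ε.
V -> Hb: H nullable, giving Hb | b.
Unchanged (no nullable symbols): S -> gb; H -> bj; V -> bb.

S -> gb | jS | VjS; H -> j | Hj | bS | bj | bVS; V -> b | Hb | bb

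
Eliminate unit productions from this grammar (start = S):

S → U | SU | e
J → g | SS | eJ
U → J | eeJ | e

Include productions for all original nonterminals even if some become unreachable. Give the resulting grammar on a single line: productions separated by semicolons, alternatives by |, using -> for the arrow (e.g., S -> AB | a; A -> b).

Unit productions: S->U, U->J.
Unit pairs (A ⇒* B via units): (S,J), (S,U), (U,J).
S: inherits non-unit rules of {J, S, U} → SS | SU | e | eJ | eeJ | g.
J: inherits non-unit rules of {J} → SS | eJ | g.
U: inherits non-unit rules of {J, U} → SS | e | eJ | eeJ | g.

S -> e | g | SS | SU | eJ | eeJ; J -> g | SS | eJ; U -> e | g | SS | eJ | eeJ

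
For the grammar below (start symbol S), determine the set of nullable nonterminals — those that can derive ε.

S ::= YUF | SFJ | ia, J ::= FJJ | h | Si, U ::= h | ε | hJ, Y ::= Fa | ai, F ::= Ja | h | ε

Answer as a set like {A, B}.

Directly nullable (have an ε-rule): {F, U}.
Not nullable: J, S, Y — each has a terminal in every rule's right-hand side or depends on a non-nullable symbol.

{F, U}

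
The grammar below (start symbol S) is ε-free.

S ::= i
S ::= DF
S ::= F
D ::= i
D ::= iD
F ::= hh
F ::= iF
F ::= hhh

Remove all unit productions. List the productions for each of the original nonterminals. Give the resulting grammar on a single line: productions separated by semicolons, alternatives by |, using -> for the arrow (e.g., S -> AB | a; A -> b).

S -> i | DF | hh | iF | hhh; D -> i | iD; F -> hh | iF | hhh

Unit productions: S->F.
Unit pairs (A ⇒* B via units): (S,F).
S: inherits non-unit rules of {F, S} → DF | hh | hhh | i | iF.
D: inherits non-unit rules of {D} → i | iD.
F: inherits non-unit rules of {F} → hh | hhh | iF.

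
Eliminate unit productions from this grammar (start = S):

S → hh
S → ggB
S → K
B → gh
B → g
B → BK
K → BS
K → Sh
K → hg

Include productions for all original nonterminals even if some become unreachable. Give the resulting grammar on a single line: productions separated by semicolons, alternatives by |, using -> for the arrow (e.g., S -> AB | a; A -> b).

Unit productions: S->K.
Unit pairs (A ⇒* B via units): (S,K).
S: inherits non-unit rules of {K, S} → BS | Sh | ggB | hg | hh.
B: inherits non-unit rules of {B} → BK | g | gh.
K: inherits non-unit rules of {K} → BS | Sh | hg.

S -> BS | Sh | hg | hh | ggB; B -> g | BK | gh; K -> BS | Sh | hg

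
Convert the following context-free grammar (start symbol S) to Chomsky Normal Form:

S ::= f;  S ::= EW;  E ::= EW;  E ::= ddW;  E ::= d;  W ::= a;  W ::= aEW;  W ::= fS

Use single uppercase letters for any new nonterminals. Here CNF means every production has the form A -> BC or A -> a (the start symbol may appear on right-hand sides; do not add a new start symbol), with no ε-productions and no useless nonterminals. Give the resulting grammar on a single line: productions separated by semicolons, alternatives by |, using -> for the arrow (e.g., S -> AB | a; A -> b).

S -> f | EW; A -> d; B -> a; C -> f; D -> AW; E -> d | AD | EW; F -> EW; W -> a | BF | CS

No ε-productions.
No unit productions to eliminate.
TERM: introduce B -> a, A -> d, C -> f and substitute in every rule of length ≥2.
BIN: E -> AAW becomes E -> AD, D -> AW; W -> BEW becomes W -> BF, F -> EW.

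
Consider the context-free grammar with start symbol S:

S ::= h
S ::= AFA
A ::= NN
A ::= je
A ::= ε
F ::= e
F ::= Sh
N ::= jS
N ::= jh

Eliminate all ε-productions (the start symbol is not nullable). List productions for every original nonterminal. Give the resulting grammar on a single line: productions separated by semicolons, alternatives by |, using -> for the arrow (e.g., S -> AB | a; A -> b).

Nullable set: {A}.
S -> AFA: A, A nullable, giving AF | AFA | F | FA.
Drop A -> ε.
Unchanged (no nullable symbols): S -> h; A -> NN; A -> je; F -> Sh; F -> e; N -> jS; N -> jh.

S -> F | h | AF | FA | AFA; A -> NN | je; F -> e | Sh; N -> jS | jh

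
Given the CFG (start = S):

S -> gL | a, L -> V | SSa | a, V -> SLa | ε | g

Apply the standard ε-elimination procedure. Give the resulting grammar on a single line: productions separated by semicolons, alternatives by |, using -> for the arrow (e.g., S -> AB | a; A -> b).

S -> a | g | gL; L -> V | a | SSa; V -> g | Sa | SLa

Nullable set: {L, V}.
S -> gL: L nullable, giving g | gL.
L -> V: V nullable, giving V.
Drop V -> ε.
V -> SLa: L nullable, giving SLa | Sa.
Unchanged (no nullable symbols): S -> a; L -> SSa; L -> a; V -> g.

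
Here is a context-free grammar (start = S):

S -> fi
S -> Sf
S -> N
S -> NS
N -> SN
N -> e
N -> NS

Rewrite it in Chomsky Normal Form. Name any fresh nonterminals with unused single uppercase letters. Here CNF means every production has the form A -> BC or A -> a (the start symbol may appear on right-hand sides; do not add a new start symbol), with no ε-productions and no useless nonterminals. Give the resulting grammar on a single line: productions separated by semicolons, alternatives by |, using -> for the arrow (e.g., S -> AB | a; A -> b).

S -> e | AB | NS | SA | SN; A -> f; B -> i; N -> e | NS | SN

No ε-productions.
After unit-elimination: S -> e | NS | SN | Sf | fi; N -> e | NS | SN.
TERM: introduce A -> f, B -> i and substitute in every rule of length ≥2.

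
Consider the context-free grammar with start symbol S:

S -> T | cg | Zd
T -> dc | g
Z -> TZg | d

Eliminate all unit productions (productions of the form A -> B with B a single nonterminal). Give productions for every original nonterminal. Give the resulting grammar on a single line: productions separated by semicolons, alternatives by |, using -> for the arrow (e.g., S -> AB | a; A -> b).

S -> g | Zd | cg | dc; T -> g | dc; Z -> d | TZg

Unit productions: S->T.
Unit pairs (A ⇒* B via units): (S,T).
S: inherits non-unit rules of {S, T} → Zd | cg | dc | g.
T: inherits non-unit rules of {T} → dc | g.
Z: inherits non-unit rules of {Z} → TZg | d.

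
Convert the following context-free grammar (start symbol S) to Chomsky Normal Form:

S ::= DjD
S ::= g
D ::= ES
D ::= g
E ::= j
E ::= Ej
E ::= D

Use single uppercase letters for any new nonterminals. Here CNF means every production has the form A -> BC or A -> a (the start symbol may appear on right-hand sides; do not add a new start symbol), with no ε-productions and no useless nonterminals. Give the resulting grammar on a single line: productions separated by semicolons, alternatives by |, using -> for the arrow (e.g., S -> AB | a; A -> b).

No ε-productions.
After unit-elimination: S -> g | DjD; D -> g | ES; E -> g | j | ES | Ej.
TERM: introduce A -> j and substitute in every rule of length ≥2.
BIN: S -> DAD becomes S -> DB, B -> AD.

S -> g | DB; A -> j; B -> AD; D -> g | ES; E -> g | j | EA | ES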